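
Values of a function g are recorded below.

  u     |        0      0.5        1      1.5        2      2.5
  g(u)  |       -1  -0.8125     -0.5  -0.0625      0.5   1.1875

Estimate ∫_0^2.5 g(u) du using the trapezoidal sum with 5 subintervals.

-0.390625

Δu = 0.5.
T_5 = (0.5/2)·[(-1) + 2·(-0.8125) + 2·(-0.5) + 2·(-0.0625) + 2·0.5 + 1.1875] = -0.390625.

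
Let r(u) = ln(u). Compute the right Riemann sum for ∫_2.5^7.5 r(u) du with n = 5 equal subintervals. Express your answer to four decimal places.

Δu = (7.5 − 2.5)/5 = 1.
Right endpoints: 3.5, 4.5, 5.5, 6.5, 7.5.
r(3.5) ≈ 1.2528, r(4.5) ≈ 1.5041, r(5.5) ≈ 1.7047, r(6.5) ≈ 1.8718, r(7.5) ≈ 2.0149.
Sum = Δu · [r(3.5) + r(4.5) + r(5.5) + r(6.5) + r(7.5)].
Sum ≈ 8.3483.

8.3483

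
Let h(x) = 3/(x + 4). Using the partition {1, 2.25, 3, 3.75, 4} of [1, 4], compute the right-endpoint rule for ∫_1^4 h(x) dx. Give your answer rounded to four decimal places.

Subinterval widths: 1.25, 0.75, 0.75, 0.25.
Right endpoints: 2.25, 3, 3.75, 4.
h(2.25) = 0.48, h(3) = 3/7, h(3.75) = 12/31, h(4) = 0.375.
Sum = Σ Δx_i · h(x_i).
Sum ≈ 1.3055.

1.3055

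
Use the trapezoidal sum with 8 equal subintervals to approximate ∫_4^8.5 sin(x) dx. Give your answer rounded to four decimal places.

Δx = (8.5 − 4)/8 = 0.5625.
f(4) ≈ -0.7568, f(4.5625) ≈ -0.9888, f(5.125) ≈ -0.9161, f(5.6875) ≈ -0.5611, f(6.25) ≈ -0.0332, f(6.8125) ≈ 0.5049, f(7.375) ≈ 0.8875, f(7.9375) ≈ 0.9965, f(8.5) ≈ 0.7985.
T_8 = (Δx/2)·[f(x_0) + 2f(x_1) + ... + 2f(x_{7}) + f(x_8)].
Sum ≈ -0.0503.

-0.0503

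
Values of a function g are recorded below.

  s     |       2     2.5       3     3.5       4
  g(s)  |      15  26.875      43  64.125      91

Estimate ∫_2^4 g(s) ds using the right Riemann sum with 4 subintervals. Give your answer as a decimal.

112.5

Δs = 0.5.
Sum = 0.5·[26.875 + 43 + 64.125 + 91] = 112.5.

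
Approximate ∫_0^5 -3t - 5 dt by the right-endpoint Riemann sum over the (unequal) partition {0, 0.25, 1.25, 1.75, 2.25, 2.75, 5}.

-72.8125

Subinterval widths: 0.25, 1, 0.5, 0.5, 0.5, 2.25.
Right endpoints: 0.25, 1.25, 1.75, 2.25, 2.75, 5.
f(0.25) = -5.75, f(1.25) = -8.75, f(1.75) = -10.25, f(2.25) = -11.75, f(2.75) = -13.25, f(5) = -20.
Sum = Σ Δt_i · f(t_i).
Sum = -72.8125.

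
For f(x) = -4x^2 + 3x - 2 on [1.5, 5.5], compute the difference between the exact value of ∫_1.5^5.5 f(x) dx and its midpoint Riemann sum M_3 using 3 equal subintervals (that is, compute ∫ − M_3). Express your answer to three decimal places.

-2.370

Exact integral: ∫_1.5^5.5 f(x) dx ≈ -183.33333.
M_3 ≈ -180.96296.
Error ≈ -183.33333 − (-180.96296) ≈ -2.370.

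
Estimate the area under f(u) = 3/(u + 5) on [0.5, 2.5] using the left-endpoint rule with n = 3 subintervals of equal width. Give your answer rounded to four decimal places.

Δu = (2.5 − 0.5)/3 = 2/3.
Left endpoints: 0.5, 7/6, 11/6.
f(0.5) = 6/11, f(7/6) = 18/37, f(11/6) = 18/41.
Sum = Δu · [f(0.5) + f(7/6) + f(11/6)].
Sum ≈ 0.9806.

0.9806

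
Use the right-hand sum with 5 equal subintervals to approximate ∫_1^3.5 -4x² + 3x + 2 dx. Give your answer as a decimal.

Δx = (3.5 − 1)/5 = 0.5.
Right endpoints: 1.5, 2, 2.5, 3, 3.5.
f(1.5) = -2.5, f(2) = -8, f(2.5) = -15.5, f(3) = -25, f(3.5) = -36.5.
Sum = Δx · [f(1.5) + f(2) + f(2.5) + f(3) + f(3.5)].
Sum = -43.75.

-43.75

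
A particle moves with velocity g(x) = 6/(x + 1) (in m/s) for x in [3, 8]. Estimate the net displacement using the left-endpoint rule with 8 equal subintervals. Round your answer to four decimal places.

5.1358

Δx = (8 − 3)/8 = 0.625.
Left endpoints: 3, 3.625, 4.25, 4.875, 5.5, 6.125, 6.75, 7.375.
g(3) = 1.5, g(3.625) = 48/37, g(4.25) = 8/7, g(4.875) = 48/47, g(5.5) = 12/13, g(6.125) = 16/19, g(6.75) = 24/31, g(7.375) = 48/67.
Sum = Δx · [g(3) + g(3.625) + g(4.25) + ...].
Sum ≈ 5.1358.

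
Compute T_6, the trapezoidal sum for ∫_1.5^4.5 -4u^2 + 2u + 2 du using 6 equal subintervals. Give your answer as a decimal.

Δu = (4.5 − 1.5)/6 = 0.5.
f(1.5) = -4, f(2) = -10, f(2.5) = -18, f(3) = -28, f(3.5) = -40, f(4) = -54, f(4.5) = -70.
T_6 = (Δu/2)·[f(u_0) + 2f(u_1) + ... + 2f(u_{5}) + f(u_6)].
Sum = -93.5.

-93.5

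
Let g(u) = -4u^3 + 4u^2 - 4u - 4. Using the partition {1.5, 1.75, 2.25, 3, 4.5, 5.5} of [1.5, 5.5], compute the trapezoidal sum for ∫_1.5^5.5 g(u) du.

-799.453125

Subinterval widths: 0.25, 0.5, 0.75, 1.5, 1.
g(1.5) = -14.5, g(1.75) = -20.1875, g(2.25) = -38.3125, g(3) = -88, g(4.5) = -305.5, g(5.5) = -570.5.
On each subinterval the trapezoid contributes (Δu_i/2)·[g(u_{i-1}) + g(u_i)].
Sum = -799.453125.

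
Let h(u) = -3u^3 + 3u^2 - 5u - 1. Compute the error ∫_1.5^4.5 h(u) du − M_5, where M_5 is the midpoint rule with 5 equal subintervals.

-2.16

Exact integral: ∫_1.5^4.5 h(u) du = -264.
M_5 = -261.84.
Error = -264 − (-261.84) = -2.16.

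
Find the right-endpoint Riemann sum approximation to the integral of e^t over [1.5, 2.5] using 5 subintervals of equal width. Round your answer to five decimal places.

Δt = (2.5 − 1.5)/5 = 0.2.
Right endpoints: 1.7, 1.9, 2.1, 2.3, 2.5.
f(1.7) ≈ 5.47395, f(1.9) ≈ 6.68589, f(2.1) ≈ 8.16617, f(2.3) ≈ 9.97418, f(2.5) ≈ 12.18249.
Sum = Δt · [f(1.7) + f(1.9) + f(2.1) + f(2.3) + f(2.5)].
Sum ≈ 8.49654.

8.49654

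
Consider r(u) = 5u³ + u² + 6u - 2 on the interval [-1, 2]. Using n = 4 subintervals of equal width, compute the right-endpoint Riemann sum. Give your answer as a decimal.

Δu = (2 − (-1))/4 = 0.75.
Right endpoints: -0.25, 0.5, 1.25, 2.
r(-0.25) = -3.515625, r(0.5) = 1.875, r(1.25) = 16.828125, r(2) = 54.
Sum = Δu · [r(-0.25) + r(0.5) + r(1.25) + r(2)].
Sum = 51.890625.

51.890625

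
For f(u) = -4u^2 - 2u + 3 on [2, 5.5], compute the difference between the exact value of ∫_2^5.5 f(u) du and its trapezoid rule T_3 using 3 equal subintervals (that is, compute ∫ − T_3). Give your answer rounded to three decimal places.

3.176

Exact integral: ∫_2^5.5 f(u) du ≈ -226.91667.
T_3 ≈ -230.09259.
Error ≈ -226.91667 − (-230.09259) ≈ 3.176.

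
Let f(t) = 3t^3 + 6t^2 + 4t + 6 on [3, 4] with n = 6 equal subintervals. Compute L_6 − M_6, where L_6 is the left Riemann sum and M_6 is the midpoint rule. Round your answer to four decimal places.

L_6 ≈ 212.340278.
M_6 ≈ 225.163194.
L_6 − M_6 ≈ -12.8229.

-12.8229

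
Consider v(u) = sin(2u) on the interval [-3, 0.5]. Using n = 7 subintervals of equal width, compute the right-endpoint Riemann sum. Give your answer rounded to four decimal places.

0.3327

Δu = (0.5 − (-3))/7 = 0.5.
Right endpoints: -2.5, -2, -1.5, -1, -0.5, 0, 0.5.
v(-2.5) ≈ 0.9589, v(-2) ≈ 0.7568, v(-1.5) ≈ -0.1411, v(-1) ≈ -0.9093, v(-0.5) ≈ -0.8415, v(0) ≈ 0.0000, v(0.5) ≈ 0.8415.
Sum = Δu · [v(-2.5) + v(-2) + v(-1.5) + ...].
Sum ≈ 0.3327.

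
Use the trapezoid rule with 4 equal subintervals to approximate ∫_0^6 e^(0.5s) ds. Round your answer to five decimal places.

Δs = (6 − 0)/4 = 1.5.
f(0) ≈ 1.00000, f(1.5) ≈ 2.11700, f(3) ≈ 4.48169, f(4.5) ≈ 9.48774, f(6) ≈ 20.08554.
T_4 = (Δs/2)·[f(s_0) + 2f(s_1) + 2f(s_2) + 2f(s_3) + f(s_4)].
Sum ≈ 39.94379.

39.94379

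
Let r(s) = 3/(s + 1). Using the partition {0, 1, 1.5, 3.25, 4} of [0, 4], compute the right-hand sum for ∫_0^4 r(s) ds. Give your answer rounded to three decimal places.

Subinterval widths: 1, 0.5, 1.75, 0.75.
Right endpoints: 1, 1.5, 3.25, 4.
r(1) = 1.5, r(1.5) = 1.2, r(3.25) = 12/17, r(4) = 0.6.
Sum = Σ Δs_i · r(s_i).
Sum ≈ 3.785.

3.785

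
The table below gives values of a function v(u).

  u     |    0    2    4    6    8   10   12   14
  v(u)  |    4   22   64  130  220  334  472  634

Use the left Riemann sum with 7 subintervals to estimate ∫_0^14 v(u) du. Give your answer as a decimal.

2492

Δu = 2.
Sum = 2·[4 + 22 + 64 + 130 + 220 + 334 + 472] = 2492.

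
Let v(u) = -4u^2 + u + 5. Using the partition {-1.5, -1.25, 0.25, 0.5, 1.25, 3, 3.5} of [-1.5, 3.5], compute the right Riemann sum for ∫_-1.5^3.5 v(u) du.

Subinterval widths: 0.25, 1.5, 0.25, 0.75, 1.75, 0.5.
Right endpoints: -1.25, 0.25, 0.5, 1.25, 3, 3.5.
v(-1.25) = -2.5, v(0.25) = 5, v(0.5) = 4.5, v(1.25) = 0, v(3) = -28, v(3.5) = -40.5.
Sum = Σ Δu_i · v(u_i).
Sum = -61.25.

-61.25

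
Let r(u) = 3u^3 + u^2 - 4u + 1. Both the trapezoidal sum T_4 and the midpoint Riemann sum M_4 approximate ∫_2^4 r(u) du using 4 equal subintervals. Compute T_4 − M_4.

T_4 = 179.
M_4 = 175.5.
T_4 − M_4 = 3.5.

3.5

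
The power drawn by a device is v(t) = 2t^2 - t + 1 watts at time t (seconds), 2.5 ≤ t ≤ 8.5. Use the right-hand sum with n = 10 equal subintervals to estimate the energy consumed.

410.52

Δt = (8.5 − 2.5)/10 = 0.6.
Right endpoints: 3.1, 3.7, 4.3, 4.9, 5.5, 6.1, 6.7, 7.3, 7.9, 8.5.
v(3.1) = 17.12, v(3.7) = 24.68, v(4.3) = 33.68, v(4.9) = 44.12, v(5.5) = 56, v(6.1) = 69.32, v(6.7) = 84.08, v(7.3) = 100.28, v(7.9) = 117.92, v(8.5) = 137.
Sum = Δt · [v(3.1) + v(3.7) + v(4.3) + ...].
Sum = 410.52.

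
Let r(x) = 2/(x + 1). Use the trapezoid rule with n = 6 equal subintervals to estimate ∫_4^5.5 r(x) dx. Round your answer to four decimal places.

0.5249

Δx = (5.5 − 4)/6 = 0.25.
r(4) = 0.4, r(4.25) = 8/21, r(4.5) = 4/11, r(4.75) = 8/23, r(5) = 1/3, r(5.25) = 0.32, r(5.5) = 4/13.
T_6 = (Δx/2)·[r(x_0) + 2r(x_1) + ... + 2r(x_{5}) + r(x_6)].
Sum ≈ 0.5249.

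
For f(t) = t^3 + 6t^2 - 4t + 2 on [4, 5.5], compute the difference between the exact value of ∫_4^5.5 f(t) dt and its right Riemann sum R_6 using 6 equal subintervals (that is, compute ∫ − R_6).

Exact integral: ∫_4^5.5 f(t) dt = 344.015625.
R_6 = 367.06640625.
Error = 344.015625 − 367.06640625 = -23.05078125.

-23.05078125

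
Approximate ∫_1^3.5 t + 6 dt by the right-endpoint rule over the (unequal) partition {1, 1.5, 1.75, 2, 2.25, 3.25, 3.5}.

Subinterval widths: 0.5, 0.25, 0.25, 0.25, 1, 0.25.
Right endpoints: 1.5, 1.75, 2, 2.25, 3.25, 3.5.
f(1.5) = 7.5, f(1.75) = 7.75, f(2) = 8, f(2.25) = 8.25, f(3.25) = 9.25, f(3.5) = 9.5.
Sum = Σ Δt_i · f(t_i).
Sum = 21.375.

21.375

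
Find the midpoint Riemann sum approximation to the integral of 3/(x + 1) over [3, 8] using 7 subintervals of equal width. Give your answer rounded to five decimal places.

2.42961

Δx = (8 − 3)/7 = 5/7.
Midpoints: 47/14, 57/14, 67/14, 5.5, 87/14, 97/14, 107/14.
f(47/14) = 42/61, f(57/14) = 42/71, f(67/14) = 14/27, f(5.5) = 6/13, f(87/14) = 42/101, f(97/14) = 14/37, f(107/14) = 42/121.
Sum = Δx · [f(47/14) + f(57/14) + f(67/14) + ...].
Sum ≈ 2.42961.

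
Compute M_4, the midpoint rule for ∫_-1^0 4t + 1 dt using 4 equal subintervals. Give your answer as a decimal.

Δt = (0 − (-1))/4 = 0.25.
Midpoints: -0.875, -0.625, -0.375, -0.125.
f(-0.875) = -2.5, f(-0.625) = -1.5, f(-0.375) = -0.5, f(-0.125) = 0.5.
Sum = Δt · [f(-0.875) + f(-0.625) + f(-0.375) + f(-0.125)].
Sum = -1.

-1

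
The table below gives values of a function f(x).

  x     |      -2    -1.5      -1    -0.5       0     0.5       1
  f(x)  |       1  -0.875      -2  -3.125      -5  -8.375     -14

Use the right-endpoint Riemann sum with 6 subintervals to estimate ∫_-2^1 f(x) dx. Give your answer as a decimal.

-16.6875

Δx = 0.5.
Sum = 0.5·[(-0.875) + (-2) + (-3.125) + (-5) + (-8.375) + (-14)] = -16.6875.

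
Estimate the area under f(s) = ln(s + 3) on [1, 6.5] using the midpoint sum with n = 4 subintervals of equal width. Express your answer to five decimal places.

10.35338

Δs = (6.5 − 1)/4 = 1.375.
Midpoints: 1.6875, 3.0625, 4.4375, 5.8125.
f(1.6875) ≈ 1.54490, f(3.0625) ≈ 1.80212, f(4.4375) ≈ 2.00653, f(5.8125) ≈ 2.17617.
Sum = Δs · [f(1.6875) + f(3.0625) + f(4.4375) + f(5.8125)].
Sum ≈ 10.35338.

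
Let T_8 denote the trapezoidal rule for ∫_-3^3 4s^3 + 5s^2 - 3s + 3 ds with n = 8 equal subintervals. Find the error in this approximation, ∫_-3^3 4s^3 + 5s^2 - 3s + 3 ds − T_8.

Exact integral: ∫_-3^3 f(s) ds = 108.
T_8 = 110.8125.
Error = 108 − 110.8125 = -2.8125.

-2.8125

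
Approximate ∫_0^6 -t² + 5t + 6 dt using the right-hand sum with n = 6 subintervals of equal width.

Δt = (6 − 0)/6 = 1.
Right endpoints: 1, 2, 3, 4, 5, 6.
f(1) = 10, f(2) = 12, f(3) = 12, f(4) = 10, f(5) = 6, f(6) = 0.
Sum = Δt · [f(1) + f(2) + f(3) + ...].
Sum = 50.

50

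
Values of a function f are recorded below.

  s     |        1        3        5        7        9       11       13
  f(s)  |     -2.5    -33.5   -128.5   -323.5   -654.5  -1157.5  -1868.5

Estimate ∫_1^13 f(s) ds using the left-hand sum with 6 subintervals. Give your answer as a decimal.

-4600

Δs = 2.
Sum = 2·[(-2.5) + (-33.5) + (-128.5) + (-323.5) + (-654.5) + (-1157.5)] = -4600.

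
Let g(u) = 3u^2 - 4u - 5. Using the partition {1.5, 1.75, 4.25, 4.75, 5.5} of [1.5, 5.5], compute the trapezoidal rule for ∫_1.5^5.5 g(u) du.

Subinterval widths: 0.25, 2.5, 0.5, 0.75.
g(1.5) = -4.25, g(1.75) = -2.8125, g(4.25) = 32.1875, g(4.75) = 43.6875, g(5.5) = 63.75.
On each subinterval the trapezoid contributes (Δu_i/2)·[g(u_{i-1}) + g(u_i)].
Sum = 95.09375.

95.09375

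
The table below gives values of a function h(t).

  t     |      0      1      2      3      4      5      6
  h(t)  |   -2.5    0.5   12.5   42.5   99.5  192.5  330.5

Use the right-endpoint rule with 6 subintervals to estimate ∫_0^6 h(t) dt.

678

Δt = 1.
Sum = 1·[0.5 + 12.5 + 42.5 + 99.5 + 192.5 + 330.5] = 678.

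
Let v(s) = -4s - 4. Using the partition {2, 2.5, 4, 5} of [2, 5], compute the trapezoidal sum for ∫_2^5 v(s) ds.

-54

Subinterval widths: 0.5, 1.5, 1.
v(2) = -12, v(2.5) = -14, v(4) = -20, v(5) = -24.
On each subinterval the trapezoid contributes (Δs_i/2)·[v(s_{i-1}) + v(s_i)].
Sum = -54.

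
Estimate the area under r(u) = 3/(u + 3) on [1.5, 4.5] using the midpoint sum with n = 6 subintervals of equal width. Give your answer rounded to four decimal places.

Δu = (4.5 − 1.5)/6 = 0.5.
Midpoints: 1.75, 2.25, 2.75, 3.25, 3.75, 4.25.
r(1.75) = 12/19, r(2.25) = 4/7, r(2.75) = 12/23, r(3.25) = 0.48, r(3.75) = 4/9, r(4.25) = 12/29.
Sum = Δu · [r(1.75) + r(2.25) + r(2.75) + ...].
Sum ≈ 1.5315.

1.5315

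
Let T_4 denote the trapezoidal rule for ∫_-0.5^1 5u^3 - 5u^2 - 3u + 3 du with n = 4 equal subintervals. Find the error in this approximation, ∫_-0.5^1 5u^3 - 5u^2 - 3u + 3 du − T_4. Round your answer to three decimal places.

Exact integral: ∫_-0.5^1 f(u) du = 2.671875.
T_4 ≈ 2.62793.
Error ≈ 2.671875 − 2.62793 ≈ 0.044.

0.044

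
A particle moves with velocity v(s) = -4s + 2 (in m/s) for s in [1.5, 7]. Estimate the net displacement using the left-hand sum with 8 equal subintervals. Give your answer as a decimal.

-74.9375

Δs = (7 − 1.5)/8 = 0.6875.
Left endpoints: 1.5, 2.1875, 2.875, 3.5625, 4.25, 4.9375, 5.625, 6.3125.
v(1.5) = -4, v(2.1875) = -6.75, v(2.875) = -9.5, v(3.5625) = -12.25, v(4.25) = -15, v(4.9375) = -17.75, v(5.625) = -20.5, v(6.3125) = -23.25.
Sum = Δs · [v(1.5) + v(2.1875) + v(2.875) + ...].
Sum = -74.9375.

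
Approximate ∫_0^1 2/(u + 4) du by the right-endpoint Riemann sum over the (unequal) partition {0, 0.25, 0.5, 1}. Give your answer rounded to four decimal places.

Subinterval widths: 0.25, 0.25, 0.5.
Right endpoints: 0.25, 0.5, 1.
f(0.25) = 8/17, f(0.5) = 4/9, f(1) = 0.4.
Sum = Σ Δu_i · f(u_i).
Sum ≈ 0.4288.

0.4288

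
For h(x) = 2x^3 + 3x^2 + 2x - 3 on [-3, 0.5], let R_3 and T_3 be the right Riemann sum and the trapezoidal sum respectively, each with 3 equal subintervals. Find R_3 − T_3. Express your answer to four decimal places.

R_3 = -15.75.
T_3 ≈ -36.166667.
R_3 − T_3 ≈ 20.4167.

20.4167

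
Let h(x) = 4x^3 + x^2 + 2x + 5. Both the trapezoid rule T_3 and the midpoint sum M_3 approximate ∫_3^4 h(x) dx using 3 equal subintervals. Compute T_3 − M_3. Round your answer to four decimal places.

1.1944

T_3 ≈ 200.129630.
M_3 ≈ 198.935185.
T_3 − M_3 ≈ 1.1944.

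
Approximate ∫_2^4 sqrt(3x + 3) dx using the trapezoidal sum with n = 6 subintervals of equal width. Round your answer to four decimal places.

Δx = (4 − 2)/6 = 1/3.
f(2) ≈ 3.0000, f(7/3) ≈ 3.1623, f(8/3) ≈ 3.3166, f(3) ≈ 3.4641, f(10/3) ≈ 3.6056, f(11/3) ≈ 3.7417, f(4) ≈ 3.8730.
T_6 = (Δx/2)·[f(x_0) + 2f(x_1) + ... + 2f(x_{5}) + f(x_6)].
Sum ≈ 6.9089.

6.9089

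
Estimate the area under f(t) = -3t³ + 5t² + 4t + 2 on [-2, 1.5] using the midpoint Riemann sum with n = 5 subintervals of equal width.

Δt = (1.5 − (-2))/5 = 0.7.
Midpoints: -1.65, -0.95, -0.25, 0.45, 1.15.
f(-1.65) = 22.488875, f(-0.95) = 5.284625, f(-0.25) = 1.359375, f(0.45) = 4.539125, f(1.15) = 8.649875.
Sum = Δt · [f(-1.65) + f(-0.95) + f(-0.25) + f(0.45) + f(1.15)].
Sum = 29.6253125.

29.6253125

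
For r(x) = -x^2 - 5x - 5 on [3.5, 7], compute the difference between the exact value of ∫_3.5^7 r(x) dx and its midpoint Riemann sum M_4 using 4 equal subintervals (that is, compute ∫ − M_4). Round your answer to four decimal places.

-0.2233

Exact integral: ∫_3.5^7 r(x) dx ≈ -209.416667.
M_4 ≈ -209.193359.
Error ≈ -209.416667 − (-209.193359) ≈ -0.2233.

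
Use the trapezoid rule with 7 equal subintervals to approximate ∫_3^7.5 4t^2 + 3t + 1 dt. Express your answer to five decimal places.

Δt = (7.5 − 3)/7 = 9/14.
f(3) = 46, f(51/14) = 6371/98, f(30/7) = 4279/49, f(69/14) = 11069/98, f(39/7) = 6952/49, f(87/14) = 17063/98, f(48/7) = 10273/49, f(7.5) = 248.5.
T_7 = (Δt/2)·[f(t_0) + 2f(t_1) + ... + 2f(t_{6}) + f(t_7)].
Sum ≈ 603.11480.

603.11480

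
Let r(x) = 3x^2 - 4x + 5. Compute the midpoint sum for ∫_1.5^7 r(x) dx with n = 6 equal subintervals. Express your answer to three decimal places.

272.470

Δx = (7 − 1.5)/6 = 11/12.
Midpoints: 47/24, 2.875, 91/24, 113/24, 5.625, 157/24.
r(47/24) = 8.671875, r(2.875) = 18.296875, r(91/24) = 6329/192, r(113/24) = 52.671875, r(5.625) = 77.421875, r(157/24) = 20585/192.
Sum = Δx · [r(47/24) + r(2.875) + r(91/24) + ...].
Sum ≈ 272.470.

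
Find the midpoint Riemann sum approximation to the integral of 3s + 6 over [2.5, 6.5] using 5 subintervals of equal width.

Δs = (6.5 − 2.5)/5 = 0.8.
Midpoints: 2.9, 3.7, 4.5, 5.3, 6.1.
f(2.9) = 14.7, f(3.7) = 17.1, f(4.5) = 19.5, f(5.3) = 21.9, f(6.1) = 24.3.
Sum = Δs · [f(2.9) + f(3.7) + f(4.5) + f(5.3) + f(6.1)].
Sum = 78.

78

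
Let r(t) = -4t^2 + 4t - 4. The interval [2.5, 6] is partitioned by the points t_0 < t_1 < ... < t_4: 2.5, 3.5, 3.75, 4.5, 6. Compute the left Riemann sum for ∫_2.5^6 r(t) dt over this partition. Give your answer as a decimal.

Subinterval widths: 1, 0.25, 0.75, 1.5.
Left endpoints: 2.5, 3.5, 3.75, 4.5.
r(2.5) = -19, r(3.5) = -39, r(3.75) = -45.25, r(4.5) = -67.
Sum = Σ Δt_i · r(t_i).
Sum = -163.1875.

-163.1875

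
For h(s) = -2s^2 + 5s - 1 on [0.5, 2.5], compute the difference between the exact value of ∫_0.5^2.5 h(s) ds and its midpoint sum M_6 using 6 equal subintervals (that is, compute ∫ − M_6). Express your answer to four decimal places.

Exact integral: ∫_0.5^2.5 h(s) ds ≈ 2.666667.
M_6 ≈ 2.703704.
Error ≈ 2.666667 − 2.703704 ≈ -0.0370.

-0.0370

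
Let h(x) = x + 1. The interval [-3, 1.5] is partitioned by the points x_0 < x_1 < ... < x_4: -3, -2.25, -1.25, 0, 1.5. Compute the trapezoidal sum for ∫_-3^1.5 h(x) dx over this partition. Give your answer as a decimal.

Subinterval widths: 0.75, 1, 1.25, 1.5.
h(-3) = -2, h(-2.25) = -1.25, h(-1.25) = -0.25, h(0) = 1, h(1.5) = 2.5.
On each subinterval the trapezoid contributes (Δx_i/2)·[h(x_{i-1}) + h(x_i)].
Sum = 1.125.

1.125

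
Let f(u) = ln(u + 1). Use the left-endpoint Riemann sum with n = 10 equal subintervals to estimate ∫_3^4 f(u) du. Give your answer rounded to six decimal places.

Δu = (4 − 3)/10 = 0.1.
Left endpoints: 3, 3.1, 3.2, 3.3, 3.4, 3.5, 3.6, 3.7, 3.8, 3.9.
f(3) ≈ 1.386294, f(3.1) ≈ 1.410987, f(3.2) ≈ 1.435085, f(3.3) ≈ 1.458615, f(3.4) ≈ 1.481605, f(3.5) ≈ 1.504077, f(3.6) ≈ 1.526056, f(3.7) ≈ 1.547563, f(3.8) ≈ 1.568616, f(3.9) ≈ 1.589235.
Sum = Δu · [f(3) + f(3.1) + f(3.2) + ...].
Sum ≈ 1.490813.

1.490813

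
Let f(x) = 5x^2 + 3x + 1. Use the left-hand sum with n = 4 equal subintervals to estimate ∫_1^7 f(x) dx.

Δx = (7 − 1)/4 = 1.5.
Left endpoints: 1, 2.5, 4, 5.5.
f(1) = 9, f(2.5) = 39.75, f(4) = 93, f(5.5) = 168.75.
Sum = Δx · [f(1) + f(2.5) + f(4) + f(5.5)].
Sum = 465.75.

465.75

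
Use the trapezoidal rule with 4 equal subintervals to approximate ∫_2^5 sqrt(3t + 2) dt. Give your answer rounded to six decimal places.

10.540076

Δt = (5 − 2)/4 = 0.75.
f(2) ≈ 2.828427, f(2.75) ≈ 3.201562, f(3.5) ≈ 3.535534, f(4.25) ≈ 3.840573, f(5) ≈ 4.123106.
T_4 = (Δt/2)·[f(t_0) + 2f(t_1) + 2f(t_2) + 2f(t_3) + f(t_4)].
Sum ≈ 10.540076.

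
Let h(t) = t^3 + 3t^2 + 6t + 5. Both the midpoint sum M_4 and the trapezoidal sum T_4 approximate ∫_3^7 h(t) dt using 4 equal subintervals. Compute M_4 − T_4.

-18

M_4 = 1030.
T_4 = 1048.
M_4 − T_4 = -18.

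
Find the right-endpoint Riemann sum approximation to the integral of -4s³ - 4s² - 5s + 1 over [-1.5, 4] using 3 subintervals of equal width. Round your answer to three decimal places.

Δs = (4 − (-1.5))/3 = 11/6.
Right endpoints: 1/3, 13/6, 4.
f(1/3) = -34/27, f(13/6) = -1871/27, f(4) = -339.
Sum = Δs · [f(1/3) + f(13/6) + f(4)].
Sum ≈ -750.852.

-750.852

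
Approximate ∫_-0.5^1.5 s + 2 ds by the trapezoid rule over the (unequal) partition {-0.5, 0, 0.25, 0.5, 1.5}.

5

Subinterval widths: 0.5, 0.25, 0.25, 1.
f(-0.5) = 1.5, f(0) = 2, f(0.25) = 2.25, f(0.5) = 2.5, f(1.5) = 3.5.
On each subinterval the trapezoid contributes (Δs_i/2)·[f(s_{i-1}) + f(s_i)].
Sum = 5.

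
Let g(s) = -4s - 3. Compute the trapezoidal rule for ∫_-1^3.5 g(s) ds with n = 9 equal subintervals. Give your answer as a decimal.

Δs = (3.5 − (-1))/9 = 0.5.
g(-1) = 1, g(-0.5) = -1, g(0) = -3, g(0.5) = -5, g(1) = -7, g(1.5) = -9, g(2) = -11, g(2.5) = -13, g(3) = -15, g(3.5) = -17.
T_9 = (Δs/2)·[g(s_0) + 2g(s_1) + ... + 2g(s_{8}) + g(s_9)].
Sum = -36.

-36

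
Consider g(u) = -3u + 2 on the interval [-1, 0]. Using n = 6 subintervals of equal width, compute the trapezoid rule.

Δu = (0 − (-1))/6 = 1/6.
g(-1) = 5, g(-5/6) = 4.5, g(-2/3) = 4, g(-0.5) = 3.5, g(-1/3) = 3, g(-1/6) = 2.5, g(0) = 2.
T_6 = (Δu/2)·[g(u_0) + 2g(u_1) + ... + 2g(u_{5}) + g(u_6)].
Sum = 3.5.

3.5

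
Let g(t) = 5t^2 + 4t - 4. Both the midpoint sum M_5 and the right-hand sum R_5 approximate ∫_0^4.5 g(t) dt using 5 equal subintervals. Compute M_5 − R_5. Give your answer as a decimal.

M_5 = 172.85625.
R_5 = 231.075.
M_5 − R_5 = -58.21875.

-58.21875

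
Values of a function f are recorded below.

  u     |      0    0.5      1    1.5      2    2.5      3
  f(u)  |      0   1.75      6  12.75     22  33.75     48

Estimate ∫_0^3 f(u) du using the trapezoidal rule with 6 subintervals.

Δu = 0.5.
T_6 = (0.5/2)·[0 + 2·1.75 + 2·6 + 2·12.75 + 2·22 + 2·33.75 + 48] = 50.125.

50.125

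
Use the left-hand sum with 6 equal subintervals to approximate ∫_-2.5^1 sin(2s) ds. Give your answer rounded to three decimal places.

Δs = (1 − (-2.5))/6 = 7/12.
Left endpoints: -2.5, -23/12, -4/3, -0.75, -1/6, 5/12.
f(-2.5) ≈ 0.959, f(-23/12) ≈ 0.638, f(-4/3) ≈ -0.457, f(-0.75) ≈ -0.997, f(-1/6) ≈ -0.327, f(5/12) ≈ 0.740.
Sum = Δs · [f(-2.5) + f(-23/12) + f(-4/3) + ...].
Sum ≈ 0.324.

0.324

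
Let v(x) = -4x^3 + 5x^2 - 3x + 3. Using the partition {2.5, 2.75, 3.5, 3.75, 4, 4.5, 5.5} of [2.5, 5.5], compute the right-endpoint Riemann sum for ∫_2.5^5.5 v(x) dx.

-849.0625

Subinterval widths: 0.25, 0.75, 0.25, 0.25, 0.5, 1.
Right endpoints: 2.75, 3.5, 3.75, 4, 4.5, 5.5.
v(2.75) = -50.625, v(3.5) = -117.75, v(3.75) = -148.875, v(4) = -185, v(4.5) = -273.75, v(5.5) = -527.75.
Sum = Σ Δx_i · v(x_i).
Sum = -849.0625.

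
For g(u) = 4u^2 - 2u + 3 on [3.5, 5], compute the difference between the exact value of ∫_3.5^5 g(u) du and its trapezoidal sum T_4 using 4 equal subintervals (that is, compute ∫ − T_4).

-0.140625

Exact integral: ∫_3.5^5 g(u) du = 101.25.
T_4 = 101.390625.
Error = 101.25 − 101.390625 = -0.140625.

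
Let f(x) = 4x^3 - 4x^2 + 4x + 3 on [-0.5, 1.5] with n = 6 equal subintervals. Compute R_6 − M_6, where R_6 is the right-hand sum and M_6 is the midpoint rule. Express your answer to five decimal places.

2.44444

R_6 ≈ 12.7407407.
M_6 ≈ 10.2962963.
R_6 − M_6 ≈ 2.44444.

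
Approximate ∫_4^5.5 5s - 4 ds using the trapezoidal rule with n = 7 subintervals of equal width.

Δs = (5.5 − 4)/7 = 3/14.
f(4) = 16, f(59/14) = 239/14, f(31/7) = 127/7, f(65/14) = 269/14, f(34/7) = 142/7, f(71/14) = 299/14, f(37/7) = 157/7, f(5.5) = 23.5.
T_7 = (Δs/2)·[f(s_0) + 2f(s_1) + ... + 2f(s_{6}) + f(s_7)].
Sum = 29.625.

29.625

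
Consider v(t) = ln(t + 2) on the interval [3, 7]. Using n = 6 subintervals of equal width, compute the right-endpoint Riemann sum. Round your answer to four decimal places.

Δt = (7 − 3)/6 = 2/3.
Right endpoints: 11/3, 13/3, 5, 17/3, 19/3, 7.
v(11/3) ≈ 1.7346, v(13/3) ≈ 1.8458, v(5) ≈ 1.9459, v(17/3) ≈ 2.0369, v(19/3) ≈ 2.1203, v(7) ≈ 2.1972.
Sum = Δt · [v(11/3) + v(13/3) + v(5) + ...].
Sum ≈ 7.9205.

7.9205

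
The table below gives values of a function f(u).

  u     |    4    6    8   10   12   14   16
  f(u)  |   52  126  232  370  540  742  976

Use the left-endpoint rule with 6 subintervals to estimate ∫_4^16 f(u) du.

4124

Δu = 2.
Sum = 2·[52 + 126 + 232 + 370 + 540 + 742] = 4124.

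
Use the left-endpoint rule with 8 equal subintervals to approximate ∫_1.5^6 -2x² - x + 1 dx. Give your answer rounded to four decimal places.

-134.3496

Δx = (6 − 1.5)/8 = 0.5625.
Left endpoints: 1.5, 2.0625, 2.625, 3.1875, 3.75, 4.3125, 4.875, 5.4375.
f(1.5) = -5, f(2.0625) = -9.5703125, f(2.625) = -15.40625, f(3.1875) = -22.5078125, f(3.75) = -30.875, f(4.3125) = -40.5078125, f(4.875) = -51.40625, f(5.4375) = -63.5703125.
Sum = Δx · [f(1.5) + f(2.0625) + f(2.625) + ...].
Sum ≈ -134.3496.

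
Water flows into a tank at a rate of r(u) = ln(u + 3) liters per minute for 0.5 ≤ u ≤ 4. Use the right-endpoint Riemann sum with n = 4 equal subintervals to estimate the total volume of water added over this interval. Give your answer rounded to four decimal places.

Δu = (4 − 0.5)/4 = 0.875.
Right endpoints: 1.375, 2.25, 3.125, 4.
r(1.375) ≈ 1.4759, r(2.25) ≈ 1.6582, r(3.125) ≈ 1.8124, r(4) ≈ 1.9459.
Sum = Δu · [r(1.375) + r(2.25) + r(3.125) + r(4)].
Sum ≈ 6.0309.

6.0309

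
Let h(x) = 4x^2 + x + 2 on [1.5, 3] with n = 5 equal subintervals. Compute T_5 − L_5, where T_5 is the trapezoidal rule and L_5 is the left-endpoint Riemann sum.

4.275

T_5 = 37.965.
L_5 = 33.69.
T_5 − L_5 = 4.275.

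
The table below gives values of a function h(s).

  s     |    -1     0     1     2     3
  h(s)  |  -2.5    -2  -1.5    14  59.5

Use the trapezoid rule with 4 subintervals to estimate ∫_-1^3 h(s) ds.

Δs = 1.
T_4 = (1/2)·[(-2.5) + 2·(-2) + 2·(-1.5) + 2·14 + 59.5] = 39.

39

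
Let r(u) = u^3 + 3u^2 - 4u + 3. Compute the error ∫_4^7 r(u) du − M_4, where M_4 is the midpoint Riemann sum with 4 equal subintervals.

Exact integral: ∫_4^7 r(u) du = 758.25.
M_4 = 755.5078125.
Error = 758.25 − 755.5078125 = 2.7421875.

2.7421875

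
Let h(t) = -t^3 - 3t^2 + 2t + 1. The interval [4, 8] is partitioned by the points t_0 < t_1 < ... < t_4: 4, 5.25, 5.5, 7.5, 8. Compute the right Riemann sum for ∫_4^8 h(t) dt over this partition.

-1823.89453125

Subinterval widths: 1.25, 0.25, 2, 0.5.
Right endpoints: 5.25, 5.5, 7.5, 8.
h(5.25) = -215.890625, h(5.5) = -245.125, h(7.5) = -574.625, h(8) = -687.
Sum = Σ Δt_i · h(t_i).
Sum = -1823.89453125.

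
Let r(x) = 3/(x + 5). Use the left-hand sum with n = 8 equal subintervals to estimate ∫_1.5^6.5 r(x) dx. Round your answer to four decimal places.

Δx = (6.5 − 1.5)/8 = 0.625.
Left endpoints: 1.5, 2.125, 2.75, 3.375, 4, 4.625, 5.25, 5.875.
r(1.5) = 6/13, r(2.125) = 8/19, r(2.75) = 12/31, r(3.375) = 24/67, r(4) = 1/3, r(4.625) = 24/77, r(5.25) = 12/41, r(5.875) = 8/29.
Sum = Δx · [r(1.5) + r(2.125) + r(2.75) + ...].
Sum ≈ 1.7759.

1.7759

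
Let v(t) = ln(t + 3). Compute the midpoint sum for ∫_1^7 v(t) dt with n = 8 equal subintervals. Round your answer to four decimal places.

11.4842

Δt = (7 − 1)/8 = 0.75.
Midpoints: 1.375, 2.125, 2.875, 3.625, 4.375, 5.125, 5.875, 6.625.
v(1.375) ≈ 1.4759, v(2.125) ≈ 1.6341, v(2.875) ≈ 1.7707, v(3.625) ≈ 1.8909, v(4.375) ≈ 1.9981, v(5.125) ≈ 2.0949, v(5.875) ≈ 2.1832, v(6.625) ≈ 2.2644.
Sum = Δt · [v(1.375) + v(2.125) + v(2.875) + ...].
Sum ≈ 11.4842.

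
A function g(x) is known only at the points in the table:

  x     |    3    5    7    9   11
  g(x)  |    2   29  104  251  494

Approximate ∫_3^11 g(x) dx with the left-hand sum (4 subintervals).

Δx = 2.
Sum = 2·[2 + 29 + 104 + 251] = 772.

772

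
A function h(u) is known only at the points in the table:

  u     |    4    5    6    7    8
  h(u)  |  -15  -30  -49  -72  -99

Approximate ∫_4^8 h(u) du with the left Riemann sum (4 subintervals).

-166

Δu = 1.
Sum = 1·[(-15) + (-30) + (-49) + (-72)] = -166.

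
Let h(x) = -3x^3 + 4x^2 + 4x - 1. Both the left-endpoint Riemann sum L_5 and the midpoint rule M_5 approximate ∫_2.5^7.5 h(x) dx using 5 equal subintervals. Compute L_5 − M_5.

448.125

L_5 = -1241.875.
M_5 = -1690.
L_5 − M_5 = 448.125.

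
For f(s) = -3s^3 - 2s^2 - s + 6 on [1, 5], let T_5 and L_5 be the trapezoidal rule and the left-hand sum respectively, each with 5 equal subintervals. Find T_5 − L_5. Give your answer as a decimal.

-169.6

T_5 = -551.04.
L_5 = -381.44.
T_5 − L_5 = -169.6.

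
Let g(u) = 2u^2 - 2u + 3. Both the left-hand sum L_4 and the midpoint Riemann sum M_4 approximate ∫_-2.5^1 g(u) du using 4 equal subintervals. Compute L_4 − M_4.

8.99609375

L_4 = 35.3828125.
M_4 = 26.38671875.
L_4 − M_4 = 8.99609375.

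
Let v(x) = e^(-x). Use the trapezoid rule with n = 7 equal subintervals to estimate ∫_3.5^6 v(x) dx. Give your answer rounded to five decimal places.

0.02801

Δx = (6 − 3.5)/7 = 5/14.
v(3.5) ≈ 0.03020, v(27/7) ≈ 0.02113, v(59/14) ≈ 0.01478, v(32/7) ≈ 0.01034, v(69/14) ≈ 0.00724, v(37/7) ≈ 0.00506, v(79/14) ≈ 0.00354, v(6) ≈ 0.00248.
T_7 = (Δx/2)·[v(x_0) + 2v(x_1) + ... + 2v(x_{6}) + v(x_7)].
Sum ≈ 0.02801.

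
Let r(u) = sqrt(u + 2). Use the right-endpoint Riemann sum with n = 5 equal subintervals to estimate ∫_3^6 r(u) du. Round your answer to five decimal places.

7.80769

Δu = (6 − 3)/5 = 0.6.
Right endpoints: 3.6, 4.2, 4.8, 5.4, 6.
r(3.6) ≈ 2.36643, r(4.2) ≈ 2.48998, r(4.8) ≈ 2.60768, r(5.4) ≈ 2.72029, r(6) ≈ 2.82843.
Sum = Δu · [r(3.6) + r(4.2) + r(4.8) + r(5.4) + r(6)].
Sum ≈ 7.80769.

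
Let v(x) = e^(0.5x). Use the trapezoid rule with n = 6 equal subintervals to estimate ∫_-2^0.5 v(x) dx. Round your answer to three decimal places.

Δx = (0.5 − (-2))/6 = 5/12.
v(-2) ≈ 0.368, v(-19/12) ≈ 0.453, v(-7/6) ≈ 0.558, v(-0.75) ≈ 0.687, v(-1/3) ≈ 0.846, v(1/12) ≈ 1.043, v(0.5) ≈ 1.284.
T_6 = (Δx/2)·[v(x_0) + 2v(x_1) + ... + 2v(x_{5}) + v(x_6)].
Sum ≈ 1.839.

1.839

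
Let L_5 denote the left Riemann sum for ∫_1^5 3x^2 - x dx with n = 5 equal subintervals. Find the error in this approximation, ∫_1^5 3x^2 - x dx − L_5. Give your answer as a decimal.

25.92

Exact integral: ∫_1^5 f(x) dx = 112.
L_5 = 86.08.
Error = 112 − 86.08 = 25.92.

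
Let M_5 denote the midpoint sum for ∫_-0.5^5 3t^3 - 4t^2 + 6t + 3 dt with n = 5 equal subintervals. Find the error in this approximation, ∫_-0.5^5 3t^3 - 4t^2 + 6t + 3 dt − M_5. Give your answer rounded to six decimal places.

Exact integral: ∫_-0.5^5 f(t) dt ≈ 392.61979167.
M_5 = 383.6078125.
Error ≈ 392.61979167 − 383.6078125 ≈ 9.011979.

9.011979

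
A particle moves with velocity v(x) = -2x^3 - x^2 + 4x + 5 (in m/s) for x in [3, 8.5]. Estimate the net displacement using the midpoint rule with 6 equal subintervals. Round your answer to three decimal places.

Δx = (8.5 − 3)/6 = 11/12.
Midpoints: 83/24, 4.375, 127/24, 149/24, 7.125, 193/24.
v(83/24) = -524279/6912, v(4.375) = -164.12109375, v(127/24) = -2061067/6912, v(149/24) = -3368153/6912, v(7.125) = -740.67578125, v(193/24) = -7379149/6912.
Sum = Δx · [v(83/24) + v(4.375) + v(127/24) + ...].
Sum ≈ -2597.568.

-2597.568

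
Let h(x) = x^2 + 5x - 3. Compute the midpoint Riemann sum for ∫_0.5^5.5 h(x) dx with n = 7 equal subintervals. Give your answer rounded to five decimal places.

115.20408

Δx = (5.5 − 0.5)/7 = 5/7.
Midpoints: 6/7, 11/7, 16/7, 3, 26/7, 31/7, 36/7.
h(6/7) = 99/49, h(11/7) = 359/49, h(16/7) = 669/49, h(3) = 21, h(26/7) = 1439/49, h(31/7) = 1899/49, h(36/7) = 2409/49.
Sum = Δx · [h(6/7) + h(11/7) + h(16/7) + ...].
Sum ≈ 115.20408.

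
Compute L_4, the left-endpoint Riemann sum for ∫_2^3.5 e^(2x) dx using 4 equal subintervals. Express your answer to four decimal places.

Δx = (3.5 − 2)/4 = 0.375.
Left endpoints: 2, 2.375, 2.75, 3.125.
f(2) ≈ 54.5982, f(2.375) ≈ 115.5843, f(2.75) ≈ 244.6919, f(3.125) ≈ 518.0128.
Sum = Δx · [f(2) + f(2.375) + f(2.75) + f(3.125)].
Sum ≈ 349.8327.

349.8327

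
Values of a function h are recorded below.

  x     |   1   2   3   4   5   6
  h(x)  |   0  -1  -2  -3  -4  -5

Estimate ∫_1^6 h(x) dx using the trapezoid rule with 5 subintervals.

-12.5

Δx = 1.
T_5 = (1/2)·[0 + 2·(-1) + 2·(-2) + 2·(-3) + 2·(-4) + (-5)] = -12.5.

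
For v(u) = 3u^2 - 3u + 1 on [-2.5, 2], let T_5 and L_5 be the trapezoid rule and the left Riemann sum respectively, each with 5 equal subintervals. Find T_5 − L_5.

T_5 = 33.3225.
L_5 = 42.435.
T_5 − L_5 = -9.1125.

-9.1125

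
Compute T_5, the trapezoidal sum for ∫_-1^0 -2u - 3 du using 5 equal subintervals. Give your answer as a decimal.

Δu = (0 − (-1))/5 = 0.2.
f(-1) = -1, f(-0.8) = -1.4, f(-0.6) = -1.8, f(-0.4) = -2.2, f(-0.2) = -2.6, f(0) = -3.
T_5 = (Δu/2)·[f(u_0) + 2f(u_1) + ... + 2f(u_{4}) + f(u_5)].
Sum = -2.

-2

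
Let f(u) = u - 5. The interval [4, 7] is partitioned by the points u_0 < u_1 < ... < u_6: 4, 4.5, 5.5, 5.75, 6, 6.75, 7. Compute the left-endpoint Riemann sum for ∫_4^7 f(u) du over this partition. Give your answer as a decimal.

0.5

Subinterval widths: 0.5, 1, 0.25, 0.25, 0.75, 0.25.
Left endpoints: 4, 4.5, 5.5, 5.75, 6, 6.75.
f(4) = -1, f(4.5) = -0.5, f(5.5) = 0.5, f(5.75) = 0.75, f(6) = 1, f(6.75) = 1.75.
Sum = Σ Δu_i · f(u_i).
Sum = 0.5.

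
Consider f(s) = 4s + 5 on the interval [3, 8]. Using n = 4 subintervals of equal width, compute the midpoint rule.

Δs = (8 − 3)/4 = 1.25.
Midpoints: 3.625, 4.875, 6.125, 7.375.
f(3.625) = 19.5, f(4.875) = 24.5, f(6.125) = 29.5, f(7.375) = 34.5.
Sum = Δs · [f(3.625) + f(4.875) + f(6.125) + f(7.375)].
Sum = 135.

135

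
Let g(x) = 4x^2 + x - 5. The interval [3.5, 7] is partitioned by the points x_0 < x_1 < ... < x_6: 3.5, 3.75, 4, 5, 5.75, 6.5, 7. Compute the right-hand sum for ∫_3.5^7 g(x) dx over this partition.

456.125

Subinterval widths: 0.25, 0.25, 1, 0.75, 0.75, 0.5.
Right endpoints: 3.75, 4, 5, 5.75, 6.5, 7.
g(3.75) = 55, g(4) = 63, g(5) = 100, g(5.75) = 133, g(6.5) = 170.5, g(7) = 198.
Sum = Σ Δx_i · g(x_i).
Sum = 456.125.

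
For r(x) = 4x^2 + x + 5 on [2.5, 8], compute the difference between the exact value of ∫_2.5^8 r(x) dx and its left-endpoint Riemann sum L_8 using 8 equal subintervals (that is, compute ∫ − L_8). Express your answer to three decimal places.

Exact integral: ∫_2.5^8 r(x) dx ≈ 718.20833.
L_8 = 638.64453125.
Error ≈ 718.20833 − 638.64453125 ≈ 79.564.

79.564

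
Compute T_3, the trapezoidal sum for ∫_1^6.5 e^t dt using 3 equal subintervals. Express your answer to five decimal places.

Δt = (6.5 − 1)/3 = 11/6.
f(1) ≈ 2.71828, f(17/6) ≈ 17.00204, f(14/3) ≈ 106.34268, f(6.5) ≈ 665.14163.
T_3 = (Δt/2)·[f(t_0) + 2f(t_1) + 2f(t_2) + f(t_3)].
Sum ≈ 838.33690.

838.33690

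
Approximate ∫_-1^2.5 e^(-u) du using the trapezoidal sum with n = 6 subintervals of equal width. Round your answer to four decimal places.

2.7105

Δu = (2.5 − (-1))/6 = 7/12.
f(-1) ≈ 2.7183, f(-5/12) ≈ 1.5169, f(1/6) ≈ 0.8465, f(0.75) ≈ 0.4724, f(4/3) ≈ 0.2636, f(23/12) ≈ 0.1471, f(2.5) ≈ 0.0821.
T_6 = (Δu/2)·[f(u_0) + 2f(u_1) + ... + 2f(u_{5}) + f(u_6)].
Sum ≈ 2.7105.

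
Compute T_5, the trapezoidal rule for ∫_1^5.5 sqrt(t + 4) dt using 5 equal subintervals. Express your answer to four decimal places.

12.0629

Δt = (5.5 − 1)/5 = 0.9.
f(1) ≈ 2.2361, f(1.9) ≈ 2.4290, f(2.8) ≈ 2.6077, f(3.7) ≈ 2.7749, f(4.6) ≈ 2.9326, f(5.5) ≈ 3.0822.
T_5 = (Δt/2)·[f(t_0) + 2f(t_1) + ... + 2f(t_{4}) + f(t_5)].
Sum ≈ 12.0629.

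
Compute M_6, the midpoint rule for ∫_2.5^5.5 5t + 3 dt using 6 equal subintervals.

69

Δt = (5.5 − 2.5)/6 = 0.5.
Midpoints: 2.75, 3.25, 3.75, 4.25, 4.75, 5.25.
f(2.75) = 16.75, f(3.25) = 19.25, f(3.75) = 21.75, f(4.25) = 24.25, f(4.75) = 26.75, f(5.25) = 29.25.
Sum = Δt · [f(2.75) + f(3.25) + f(3.75) + ...].
Sum = 69.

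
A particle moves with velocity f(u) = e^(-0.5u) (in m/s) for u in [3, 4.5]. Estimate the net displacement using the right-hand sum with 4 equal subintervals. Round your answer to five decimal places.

Δu = (4.5 − 3)/4 = 0.375.
Right endpoints: 3.375, 3.75, 4.125, 4.5.
f(3.375) ≈ 0.18498, f(3.75) ≈ 0.15335, f(4.125) ≈ 0.12714, f(4.5) ≈ 0.10540.
Sum = Δu · [f(3.375) + f(3.75) + f(4.125) + f(4.5)].
Sum ≈ 0.21408.

0.21408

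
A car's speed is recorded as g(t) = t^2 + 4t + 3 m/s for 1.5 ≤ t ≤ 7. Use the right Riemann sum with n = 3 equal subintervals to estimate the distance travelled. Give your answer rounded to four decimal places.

289.3102

Δt = (7 − 1.5)/3 = 11/6.
Right endpoints: 10/3, 31/6, 7.
g(10/3) = 247/9, g(31/6) = 1813/36, g(7) = 80.
Sum = Δt · [g(10/3) + g(31/6) + g(7)].
Sum ≈ 289.3102.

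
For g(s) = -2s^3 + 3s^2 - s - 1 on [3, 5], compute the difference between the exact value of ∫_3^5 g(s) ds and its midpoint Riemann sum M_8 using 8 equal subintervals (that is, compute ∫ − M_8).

Exact integral: ∫_3^5 g(s) ds = -184.
M_8 = -183.78125.
Error = -184 − (-183.78125) = -0.21875.

-0.21875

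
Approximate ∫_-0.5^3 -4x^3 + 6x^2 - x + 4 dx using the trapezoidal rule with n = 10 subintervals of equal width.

-17.705625

Δx = (3 − (-0.5))/10 = 0.35.
f(-0.5) = 6.5, f(-0.15) = 4.2985, f(0.2) = 4.008, f(0.55) = 4.5995, f(0.9) = 5.044, f(1.25) = 4.3125, f(1.6) = 1.376, f(1.95) = -4.7945, f(2.3) = -15.228, f(2.65) = -30.9535, f(3) = -53.
T_10 = (Δx/2)·[f(x_0) + 2f(x_1) + ... + 2f(x_{9}) + f(x_10)].
Sum = -17.705625.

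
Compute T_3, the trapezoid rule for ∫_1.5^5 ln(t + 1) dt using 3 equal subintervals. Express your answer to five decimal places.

4.93365

Δt = (5 − 1.5)/3 = 7/6.
f(1.5) ≈ 0.91629, f(8/3) ≈ 1.29928, f(23/6) ≈ 1.57554, f(5) ≈ 1.79176.
T_3 = (Δt/2)·[f(t_0) + 2f(t_1) + 2f(t_2) + f(t_3)].
Sum ≈ 4.93365.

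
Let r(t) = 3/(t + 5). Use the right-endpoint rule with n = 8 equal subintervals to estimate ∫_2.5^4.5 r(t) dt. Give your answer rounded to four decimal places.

Δt = (4.5 − 2.5)/8 = 0.25.
Right endpoints: 2.75, 3, 3.25, 3.5, 3.75, 4, 4.25, 4.5.
r(2.75) = 12/31, r(3) = 0.375, r(3.25) = 4/11, r(3.5) = 6/17, r(3.75) = 12/35, r(4) = 1/3, r(4.25) = 12/37, r(4.5) = 6/19.
Sum = Δt · [r(2.75) + r(3) + r(3.25) + ...].
Sum ≈ 0.6987.

0.6987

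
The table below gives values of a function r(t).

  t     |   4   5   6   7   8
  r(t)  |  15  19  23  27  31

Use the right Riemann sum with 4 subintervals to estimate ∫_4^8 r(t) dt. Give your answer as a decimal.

Δt = 1.
Sum = 1·[19 + 23 + 27 + 31] = 100.

100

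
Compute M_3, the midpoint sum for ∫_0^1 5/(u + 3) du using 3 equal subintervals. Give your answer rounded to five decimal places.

Δu = (1 − 0)/3 = 1/3.
Midpoints: 1/6, 0.5, 5/6.
f(1/6) = 30/19, f(0.5) = 10/7, f(5/6) = 30/23.
Sum = Δu · [f(1/6) + f(0.5) + f(5/6)].
Sum ≈ 1.43729.

1.43729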